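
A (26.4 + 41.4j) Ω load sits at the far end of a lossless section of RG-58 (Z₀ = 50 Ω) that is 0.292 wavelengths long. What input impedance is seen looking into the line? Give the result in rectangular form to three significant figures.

βl = 2π × 0.292 = 105°
tan(βl) = tan(105°) = -3.7
Z_in = Z_0·(Z_L + jZ_0·tanβl)/(Z_0 + jZ_L·tanβl)
     = 50·(26.4 − j144)/(203 − j97.7)

Z_in ≈ 19.1 − j26.2 Ω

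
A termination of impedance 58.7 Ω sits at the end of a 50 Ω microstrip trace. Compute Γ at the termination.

Γ = 0.08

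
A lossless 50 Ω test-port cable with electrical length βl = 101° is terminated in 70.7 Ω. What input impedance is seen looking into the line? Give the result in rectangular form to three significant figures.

tan(βl) = tan(101°) = -5.14
Z_in = Z_0·(Z_L + jZ_0·tanβl)/(Z_0 + jZ_L·tanβl)
     = 50·(70.7 − j257)/(50 − j364)

Z_in ≈ 36 + j4.77 Ω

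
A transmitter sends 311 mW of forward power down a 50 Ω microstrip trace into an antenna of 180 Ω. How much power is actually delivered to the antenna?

Γ = (180 − 50)/(180 + 50) = 0.565
|Γ|² = 0.319
P_refl = |Γ|²·P_inc = 99.4 mW, P_del = (1 − |Γ|²)·P_inc = 212 mW

P_delivered ≈ 212 mW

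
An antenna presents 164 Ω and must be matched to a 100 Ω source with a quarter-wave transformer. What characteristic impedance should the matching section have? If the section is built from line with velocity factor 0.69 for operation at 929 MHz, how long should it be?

Z_qwt = √(Z_0·R_L) = √(100 × 164) = √16400
λ = 0.69·c/f = 0.223 m, so l = λ/4 = 0.0557 m

Z_qwt ≈ 128 Ω; length ≈ 5.57 cm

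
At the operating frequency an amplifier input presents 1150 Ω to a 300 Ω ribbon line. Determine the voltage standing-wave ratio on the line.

VSWR ≈ 3.83

Γ = (1150 − 300)/(1150 + 300) = 0.586
VSWR = (1 + 0.586)/(1 − 0.586)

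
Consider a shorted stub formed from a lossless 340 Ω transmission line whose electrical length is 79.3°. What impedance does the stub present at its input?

Z_in ≈ +j1800 Ω

tan(βl) = 5.29
For a shorted stub, Z_in = jZ_0·tan(βl)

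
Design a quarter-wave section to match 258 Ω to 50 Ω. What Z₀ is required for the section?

Z_qwt = √(Z_0·R_L) = √(50 × 258) = √12900

Z_qwt ≈ 114 Ω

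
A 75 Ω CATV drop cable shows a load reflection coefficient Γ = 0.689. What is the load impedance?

Z_L = Z_0·(1 + Γ)/(1 − Γ) = 75·(1.69)/(0.311)

Z_L ≈ 407 Ω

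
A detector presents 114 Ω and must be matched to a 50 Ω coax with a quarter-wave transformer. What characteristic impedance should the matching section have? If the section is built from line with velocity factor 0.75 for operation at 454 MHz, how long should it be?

Z_qwt ≈ 75.5 Ω; length ≈ 12.4 cm

Z_qwt = √(Z_0·R_L) = √(50 × 114) = √5700
λ = 0.75·c/f = 0.496 m, so l = λ/4 = 0.124 m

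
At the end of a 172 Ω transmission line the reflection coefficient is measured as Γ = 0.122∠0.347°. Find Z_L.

Z_L = Z_0·(1 + Γ)/(1 − Γ) = 172·(1.12 + j0.000739)/(0.878 − j0.000739)

Z_L ≈ 220 + j0.33 Ω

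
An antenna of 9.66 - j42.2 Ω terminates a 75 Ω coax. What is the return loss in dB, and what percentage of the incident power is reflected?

RL ≈ 1.7 dB; 67.6% of incident power reflected

Γ = (-65.34 − j42.2)/(84.66 − j42.2), |Γ| = 0.822
RL = −20·log₁₀(0.822) = 1.7 dB
P_refl/P_inc = |Γ|² = 0.676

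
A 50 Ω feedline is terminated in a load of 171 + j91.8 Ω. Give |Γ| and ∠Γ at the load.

Γ ≈ 0.635 ∠ 14.6°

Γ = (Z_L − Z_0)/(Z_L + Z_0) = (121 + j91.8)/(221 + j91.8)
|Γ| = 152/239 = 0.635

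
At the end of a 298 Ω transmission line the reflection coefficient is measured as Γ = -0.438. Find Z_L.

Z_L = Z_0·(1 + Γ)/(1 − Γ) = 298·(0.562)/(1.44)

Z_L ≈ 116 Ω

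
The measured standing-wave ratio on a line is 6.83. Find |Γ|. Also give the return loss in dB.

|Γ| = (S − 1)/(S + 1) = (6.83 − 1)/(6.83 + 1) = 5.83/7.83
RL = −20·log₁₀|Γ| = −20·log₁₀(0.745)

|Γ| ≈ 0.745; return loss ≈ 2.56 dB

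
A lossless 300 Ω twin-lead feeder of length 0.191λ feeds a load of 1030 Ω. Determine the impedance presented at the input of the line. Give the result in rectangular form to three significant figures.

βl = 2π × 0.191 = 68.8°
tan(βl) = tan(68.8°) = 2.57
Z_in = Z_0·(Z_L + jZ_0·tanβl)/(Z_0 + jZ_L·tanβl)
     = 300·(1030 + j772)/(300 + j2650)

Z_in ≈ 99.3 − j105 Ω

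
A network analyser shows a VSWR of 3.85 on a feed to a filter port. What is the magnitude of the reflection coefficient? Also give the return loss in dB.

|Γ| ≈ 0.588; return loss ≈ 4.62 dB

|Γ| = (S − 1)/(S + 1) = (3.85 − 1)/(3.85 + 1) = 2.85/4.85
RL = −20·log₁₀|Γ| = −20·log₁₀(0.588)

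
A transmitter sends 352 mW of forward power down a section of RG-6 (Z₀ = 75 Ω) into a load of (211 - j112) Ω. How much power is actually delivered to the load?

P_delivered ≈ 236 mW

|Γ| = |(136 − j112)/(286 − j112)| = 0.574
|Γ|² = 0.329
P_refl = |Γ|²·P_inc = 116 mW, P_del = (1 − |Γ|²)·P_inc = 236 mW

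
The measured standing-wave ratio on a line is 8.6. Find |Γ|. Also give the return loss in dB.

|Γ| = (S − 1)/(S + 1) = (8.6 − 1)/(8.6 + 1) = 7.6/9.6
RL = −20·log₁₀|Γ| = −20·log₁₀(0.792)

|Γ| ≈ 0.792; return loss ≈ 2.03 dB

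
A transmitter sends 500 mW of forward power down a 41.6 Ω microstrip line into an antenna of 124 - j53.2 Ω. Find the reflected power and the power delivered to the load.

|Γ| = |(82.4 − j53.2)/(165.6 − j53.2)| = 0.564
|Γ|² = 0.318
P_refl = |Γ|²·P_inc = 159 mW, P_del = (1 − |Γ|²)·P_inc = 341 mW

P_reflected ≈ 159 mW; P_delivered ≈ 341 mW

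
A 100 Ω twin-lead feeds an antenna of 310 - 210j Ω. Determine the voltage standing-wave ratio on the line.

VSWR ≈ 4.63

Γ = (Z_L − Z_0)/(Z_L + Z_0) = (210 − j210)/(410 − j210)
|Γ| = 297/461 = 0.645
VSWR = (1 + |Γ|)/(1 − |Γ|) = 1.64/0.355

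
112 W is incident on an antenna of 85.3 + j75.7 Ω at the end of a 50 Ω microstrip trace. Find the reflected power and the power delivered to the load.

P_reflected ≈ 32.5 W; P_delivered ≈ 79.5 W

|Γ| = |(35.3 + j75.7)/(135.3 + j75.7)| = 0.539
|Γ|² = 0.29
P_refl = |Γ|²·P_inc = 32.5 W, P_del = (1 − |Γ|²)·P_inc = 79.5 W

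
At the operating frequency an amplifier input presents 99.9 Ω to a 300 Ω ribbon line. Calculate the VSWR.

VSWR ≈ 3

Γ = (99.9 − 300)/(99.9 + 300) = -0.5
VSWR = (1 + 0.5)/(1 − 0.5)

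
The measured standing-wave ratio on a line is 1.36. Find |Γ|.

|Γ| ≈ 0.153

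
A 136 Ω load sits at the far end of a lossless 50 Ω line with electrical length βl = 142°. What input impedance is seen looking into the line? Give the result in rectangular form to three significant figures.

tan(βl) = tan(142°) = -0.781
Z_in = Z_0·(Z_L + jZ_0·tanβl)/(Z_0 + jZ_L·tanβl)
     = 50·(136 − j39.1)/(50 − j106)

Z_in ≈ 39.7 + j45.3 Ω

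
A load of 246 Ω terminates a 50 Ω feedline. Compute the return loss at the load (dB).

Γ = (246 − 50)/(246 + 50) = 0.662
RL = −20·log₁₀|Γ| = −20·log₁₀(0.662)

RL ≈ 3.58 dB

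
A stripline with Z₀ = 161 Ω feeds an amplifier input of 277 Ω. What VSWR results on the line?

Γ = (277 − 161)/(277 + 161) = 0.265
VSWR = (1 + 0.265)/(1 − 0.265)

VSWR ≈ 1.72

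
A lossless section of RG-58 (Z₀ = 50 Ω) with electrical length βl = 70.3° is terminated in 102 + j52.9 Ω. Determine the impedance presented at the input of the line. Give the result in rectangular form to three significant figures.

Z_in ≈ 24.7 − j26.4 Ω

tan(βl) = tan(70.3°) = 2.79
Z_in = Z_0·(Z_L + jZ_0·tanβl)/(Z_0 + jZ_L·tanβl)
     = 50·(102 + j193)/(-97.7 + j285)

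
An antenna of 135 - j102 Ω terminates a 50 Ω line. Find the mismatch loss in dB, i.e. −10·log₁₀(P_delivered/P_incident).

Γ = (85 − j102)/(185 − j102), |Γ| = 0.628
|Γ|² = 0.395, so P_del/P_inc = 1 − |Γ|² = 0.605
ML = −10·log₁₀(1 − |Γ|²)

mismatch loss ≈ 2.18 dB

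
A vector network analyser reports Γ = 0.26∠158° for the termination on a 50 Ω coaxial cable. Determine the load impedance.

Z_L ≈ 30.1 + j6.28 Ω

Z_L = Z_0·(1 + Γ)/(1 − Γ) = 50·(0.759 + j0.0974)/(1.24 − j0.0974)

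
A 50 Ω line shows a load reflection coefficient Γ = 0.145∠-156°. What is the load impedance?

Z_L ≈ 38.1 − j4.59 Ω

Z_L = Z_0·(1 + Γ)/(1 − Γ) = 50·(0.868 − j0.059)/(1.13 + j0.059)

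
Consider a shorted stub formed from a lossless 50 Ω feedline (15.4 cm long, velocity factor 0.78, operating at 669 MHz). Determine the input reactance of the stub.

X_in ≈ -19.7 Ω (capacitive)

λ = v/f = 0.78·c / 669 MHz = 0.35 m
βl = 2π·l/λ = 2π × 0.44 = 159°
tan(βl) = -0.394
For a shorted stub, Z_in = jZ_0·tan(βl)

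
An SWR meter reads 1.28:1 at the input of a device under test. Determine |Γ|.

|Γ| = (S − 1)/(S + 1) = (1.28 − 1)/(1.28 + 1) = 0.28/2.28

|Γ| ≈ 0.123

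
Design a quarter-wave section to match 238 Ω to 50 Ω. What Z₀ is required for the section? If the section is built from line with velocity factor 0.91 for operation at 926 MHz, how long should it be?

Z_qwt ≈ 109 Ω; length ≈ 7.37 cm

Z_qwt = √(Z_0·R_L) = √(50 × 238) = √11900
λ = 0.91·c/f = 0.295 m, so l = λ/4 = 0.0737 m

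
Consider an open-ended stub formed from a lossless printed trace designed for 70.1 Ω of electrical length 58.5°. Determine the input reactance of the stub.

X_in ≈ -43 Ω (capacitive)

tan(βl) = 1.63
For an open-ended stub, Z_in = −jZ_0·cot(βl) = −jZ_0/tan(βl)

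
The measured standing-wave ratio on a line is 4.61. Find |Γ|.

|Γ| = (S − 1)/(S + 1) = (4.61 − 1)/(4.61 + 1) = 3.61/5.61

|Γ| ≈ 0.643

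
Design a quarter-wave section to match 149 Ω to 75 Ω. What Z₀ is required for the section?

Z_qwt ≈ 106 Ω

Z_qwt = √(Z_0·R_L) = √(75 × 149) = √11180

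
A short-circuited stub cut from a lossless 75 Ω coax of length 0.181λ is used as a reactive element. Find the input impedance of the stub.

βl = 2π × 0.181 = 65.2°
tan(βl) = 2.16
For a short-circuited stub, Z_in = jZ_0·tan(βl)

Z_in ≈ +j162 Ω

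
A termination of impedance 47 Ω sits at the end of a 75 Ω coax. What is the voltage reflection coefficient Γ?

Γ = -0.23

Γ = (Z_L − Z_0)/(Z_L + Z_0) = (47 − 75)/(47 + 75) = -28/122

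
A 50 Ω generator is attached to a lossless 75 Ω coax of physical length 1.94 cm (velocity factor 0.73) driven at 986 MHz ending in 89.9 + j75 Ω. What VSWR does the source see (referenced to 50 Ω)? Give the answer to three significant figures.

VSWR ≈ 3.68

λ = v/f = 0.73·c / 986 MHz = 0.222 m
βl = 2π·l/λ = 2π × 0.0873 = 31.4°
tan(βl) = 0.611
Z_in = Z_0·(Z_L + jZ_0·tanβl)/(Z_0 + jZ_L·tanβl) = 179 − j27.5 Ω
Γ_s = (Z_in − Z_s)/(Z_in + Z_s) = (129 − j27.5)/(229 − j27.5), |Γ_s| = 0.573
VSWR = (1 + |Γ_s|)/(1 − |Γ_s|)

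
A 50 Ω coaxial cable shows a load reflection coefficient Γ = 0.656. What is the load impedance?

Z_L ≈ 241 Ω

Z_L = Z_0·(1 + Γ)/(1 − Γ) = 50·(1.66)/(0.344)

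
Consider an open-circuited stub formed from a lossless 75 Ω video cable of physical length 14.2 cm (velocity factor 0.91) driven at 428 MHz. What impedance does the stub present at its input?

Z_in ≈ −j13 Ω

λ = v/f = 0.91·c / 428 MHz = 0.638 m
βl = 2π·l/λ = 2π × 0.223 = 80.1°
tan(βl) = 5.76
For an open-circuited stub, Z_in = −jZ_0·cot(βl) = −jZ_0/tan(βl)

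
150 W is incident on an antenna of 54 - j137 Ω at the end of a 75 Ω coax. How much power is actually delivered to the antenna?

P_delivered ≈ 68.6 W

|Γ| = |(-21 − j137)/(129 − j137)| = 0.737
|Γ|² = 0.543
P_refl = |Γ|²·P_inc = 81.4 W, P_del = (1 − |Γ|²)·P_inc = 68.6 W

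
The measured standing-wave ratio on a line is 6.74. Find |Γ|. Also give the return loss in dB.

|Γ| ≈ 0.742; return loss ≈ 2.6 dB

|Γ| = (S − 1)/(S + 1) = (6.74 − 1)/(6.74 + 1) = 5.74/7.74
RL = −20·log₁₀|Γ| = −20·log₁₀(0.742)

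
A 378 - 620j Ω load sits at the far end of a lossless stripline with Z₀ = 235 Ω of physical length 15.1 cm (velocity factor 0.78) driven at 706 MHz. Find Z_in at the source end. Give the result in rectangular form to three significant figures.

λ = v/f = 0.78·c / 706 MHz = 0.331 m
βl = 2π·l/λ = 2π × 0.456 = 164°
tan(βl) = tan(164°) = -0.287
Z_in = Z_0·(Z_L + jZ_0·tanβl)/(Z_0 + jZ_L·tanβl)
     = 235·(378 − j687)/(57.3 − j108)

Z_in ≈ 1500 + j24.2 Ω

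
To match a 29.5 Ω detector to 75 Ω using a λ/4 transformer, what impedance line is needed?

Z_qwt ≈ 47 Ω

Z_qwt = √(Z_0·R_L) = √(75 × 29.5) = √2212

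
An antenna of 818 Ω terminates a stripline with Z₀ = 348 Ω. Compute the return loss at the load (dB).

Γ = (818 − 348)/(818 + 348) = 0.403
RL = −20·log₁₀|Γ| = −20·log₁₀(0.403)

RL ≈ 7.89 dB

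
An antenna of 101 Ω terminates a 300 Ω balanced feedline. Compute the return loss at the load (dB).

Γ = (101 − 300)/(101 + 300) = -0.496
RL = −20·log₁₀|Γ| = −20·log₁₀(0.496)

RL ≈ 6.09 dB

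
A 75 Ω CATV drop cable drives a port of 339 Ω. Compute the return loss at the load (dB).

Γ = (339 − 75)/(339 + 75) = 0.638
RL = −20·log₁₀|Γ| = −20·log₁₀(0.638)

RL ≈ 3.91 dB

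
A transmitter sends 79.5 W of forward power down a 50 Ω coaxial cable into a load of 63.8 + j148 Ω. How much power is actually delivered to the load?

|Γ| = |(13.8 + j148)/(113.8 + j148)| = 0.796
|Γ|² = 0.634
P_refl = |Γ|²·P_inc = 50.4 W, P_del = (1 − |Γ|²)·P_inc = 29.1 W

P_delivered ≈ 29.1 W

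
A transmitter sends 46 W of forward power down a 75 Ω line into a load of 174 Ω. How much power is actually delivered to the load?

P_delivered ≈ 38.7 W

Γ = (174 − 75)/(174 + 75) = 0.398
|Γ|² = 0.158
P_refl = |Γ|²·P_inc = 7.27 W, P_del = (1 − |Γ|²)·P_inc = 38.7 W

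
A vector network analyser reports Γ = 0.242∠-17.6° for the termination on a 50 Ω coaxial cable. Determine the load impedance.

Z_L ≈ 78.8 − j12.3 Ω

Z_L = Z_0·(1 + Γ)/(1 − Γ) = 50·(1.23 − j0.0732)/(0.769 + j0.0732)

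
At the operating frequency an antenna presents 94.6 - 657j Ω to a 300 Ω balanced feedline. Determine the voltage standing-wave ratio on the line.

VSWR ≈ 18.6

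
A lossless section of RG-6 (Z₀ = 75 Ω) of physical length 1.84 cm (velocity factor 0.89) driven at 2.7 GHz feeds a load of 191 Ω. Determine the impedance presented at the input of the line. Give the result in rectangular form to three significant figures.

λ = v/f = 0.89·c / 2.7 GHz = 0.0989 m
βl = 2π·l/λ = 2π × 0.186 = 67°
tan(βl) = tan(67°) = 2.35
Z_in = Z_0·(Z_L + jZ_0·tanβl)/(Z_0 + jZ_L·tanβl)
     = 75·(191 + j177)/(75 + j450)

Z_in ≈ 33.8 − j26.2 Ω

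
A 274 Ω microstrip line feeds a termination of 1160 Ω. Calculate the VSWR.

Γ = (1160 − 274)/(1160 + 274) = 0.618
VSWR = (1 + 0.618)/(1 − 0.618)

VSWR ≈ 4.23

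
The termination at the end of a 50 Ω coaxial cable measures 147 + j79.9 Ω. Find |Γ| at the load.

|Γ| ≈ 0.591

Γ = (Z_L − Z_0)/(Z_L + Z_0) = (97 + j79.9)/(197 + j79.9)
|Γ| = 126/213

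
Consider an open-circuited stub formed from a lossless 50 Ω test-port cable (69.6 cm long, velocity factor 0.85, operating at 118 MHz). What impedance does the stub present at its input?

Z_in ≈ +j24.3 Ω

λ = v/f = 0.85·c / 118 MHz = 2.16 m
βl = 2π·l/λ = 2π × 0.322 = 116°
tan(βl) = -2.06
For an open-circuited stub, Z_in = −jZ_0·cot(βl) = −jZ_0/tan(βl)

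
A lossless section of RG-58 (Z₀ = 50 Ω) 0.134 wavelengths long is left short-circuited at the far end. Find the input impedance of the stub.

βl = 2π × 0.134 = 48.2°
tan(βl) = 1.12
For a short-circuited stub, Z_in = jZ_0·tan(βl)

Z_in ≈ +j56 Ω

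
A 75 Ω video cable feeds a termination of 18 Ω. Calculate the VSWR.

Γ = (18 − 75)/(18 + 75) = -0.613
VSWR = (1 + 0.613)/(1 − 0.613)

VSWR ≈ 4.17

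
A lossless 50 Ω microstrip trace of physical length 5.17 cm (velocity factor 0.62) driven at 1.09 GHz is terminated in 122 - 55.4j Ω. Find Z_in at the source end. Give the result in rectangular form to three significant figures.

Z_in ≈ 20.9 + j23.8 Ω

λ = v/f = 0.62·c / 1.09 GHz = 0.171 m
βl = 2π·l/λ = 2π × 0.303 = 109°
tan(βl) = tan(109°) = -2.89
Z_in = Z_0·(Z_L + jZ_0·tanβl)/(Z_0 + jZ_L·tanβl)
     = 50·(122 − j200)/(-110 − j353)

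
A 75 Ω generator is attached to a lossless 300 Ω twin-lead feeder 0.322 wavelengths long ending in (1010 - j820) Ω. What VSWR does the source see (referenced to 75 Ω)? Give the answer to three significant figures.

βl = 2π × 0.322 = 116°
tan(βl) = -2.06
Z_in = Z_0·(Z_L + jZ_0·tanβl)/(Z_0 + jZ_L·tanβl) = 76.2 + j197 Ω
Γ_s = (Z_in − Z_s)/(Z_in + Z_s) = (1.2 + j197)/(151 + j197), |Γ_s| = 0.793
VSWR = (1 + |Γ_s|)/(1 − |Γ_s|)

VSWR ≈ 8.65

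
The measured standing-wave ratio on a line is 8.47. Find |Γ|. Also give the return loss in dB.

|Γ| ≈ 0.789; return loss ≈ 2.06 dB

|Γ| = (S − 1)/(S + 1) = (8.47 − 1)/(8.47 + 1) = 7.47/9.47
RL = −20·log₁₀|Γ| = −20·log₁₀(0.789)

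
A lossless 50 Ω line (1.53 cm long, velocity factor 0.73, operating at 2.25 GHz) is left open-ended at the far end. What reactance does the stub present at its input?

X_in ≈ -33 Ω (capacitive)

λ = v/f = 0.73·c / 2.25 GHz = 0.0973 m
βl = 2π·l/λ = 2π × 0.157 = 56.6°
tan(βl) = 1.52
For an open-ended stub, Z_in = −jZ_0·cot(βl) = −jZ_0/tan(βl)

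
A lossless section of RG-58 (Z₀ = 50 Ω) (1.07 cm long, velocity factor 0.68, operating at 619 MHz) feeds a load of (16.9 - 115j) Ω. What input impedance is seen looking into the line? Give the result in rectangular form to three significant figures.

Z_in ≈ 8.07 − j71.3 Ω

λ = v/f = 0.68·c / 619 MHz = 0.33 m
βl = 2π·l/λ = 2π × 0.0325 = 11.7°
tan(βl) = tan(11.7°) = 0.207
Z_in = Z_0·(Z_L + jZ_0·tanβl)/(Z_0 + jZ_L·tanβl)
     = 50·(16.9 − j105)/(73.8 + j3.5)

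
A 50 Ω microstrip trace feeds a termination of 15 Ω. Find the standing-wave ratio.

For a purely resistive load, VSWR = R_L/Z_0 or Z_0/R_L (whichever > 1) = 50/15

VSWR ≈ 3.33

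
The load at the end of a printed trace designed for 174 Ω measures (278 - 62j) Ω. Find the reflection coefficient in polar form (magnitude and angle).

Γ ≈ 0.265 ∠ -23°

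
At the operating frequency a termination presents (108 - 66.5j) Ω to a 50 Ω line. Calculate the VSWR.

VSWR ≈ 3.12

Γ = (Z_L − Z_0)/(Z_L + Z_0) = (58 − j66.5)/(158 − j66.5)
|Γ| = 88.2/171 = 0.515
VSWR = (1 + |Γ|)/(1 − |Γ|) = 1.51/0.485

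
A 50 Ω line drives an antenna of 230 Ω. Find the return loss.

Γ = (230 − 50)/(230 + 50) = 0.643
RL = −20·log₁₀|Γ| = −20·log₁₀(0.643)

RL ≈ 3.84 dB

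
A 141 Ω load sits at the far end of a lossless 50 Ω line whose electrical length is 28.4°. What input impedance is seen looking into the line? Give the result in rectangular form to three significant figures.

Z_in ≈ 54.8 − j56.5 Ω

tan(βl) = tan(28.4°) = 0.541
Z_in = Z_0·(Z_L + jZ_0·tanβl)/(Z_0 + jZ_L·tanβl)
     = 50·(141 + j27)/(50 + j76.2)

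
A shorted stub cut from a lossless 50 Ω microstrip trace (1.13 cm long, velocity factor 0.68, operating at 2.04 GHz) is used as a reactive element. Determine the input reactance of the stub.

X_in ≈ 43 Ω (inductive)

λ = v/f = 0.68·c / 2.04 GHz = 0.1 m
βl = 2π·l/λ = 2π × 0.113 = 40.7°
tan(βl) = 0.86
For a shorted stub, Z_in = jZ_0·tan(βl)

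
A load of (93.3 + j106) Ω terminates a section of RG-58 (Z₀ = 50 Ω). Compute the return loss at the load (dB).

RL ≈ 3.84 dB

Γ = (43.3 + j106)/(143.3 + j106), |Γ| = 0.642
RL = −20·log₁₀|Γ| = −20·log₁₀(0.642)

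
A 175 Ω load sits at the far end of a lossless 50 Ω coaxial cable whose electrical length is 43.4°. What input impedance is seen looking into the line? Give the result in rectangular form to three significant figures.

tan(βl) = tan(43.4°) = 0.946
Z_in = Z_0·(Z_L + jZ_0·tanβl)/(Z_0 + jZ_L·tanβl)
     = 50·(175 + j47.3)/(50 + j165)

Z_in ≈ 27.7 − j44.5 Ω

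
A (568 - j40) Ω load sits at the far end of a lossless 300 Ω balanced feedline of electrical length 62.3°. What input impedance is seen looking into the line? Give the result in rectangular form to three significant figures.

Z_in ≈ 180 − j94.8 Ω

tan(βl) = tan(62.3°) = 1.9
Z_in = Z_0·(Z_L + jZ_0·tanβl)/(Z_0 + jZ_L·tanβl)
     = 300·(568 + j531)/(376 + j1080)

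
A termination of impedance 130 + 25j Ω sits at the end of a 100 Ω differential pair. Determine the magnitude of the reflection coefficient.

Γ = (Z_L − Z_0)/(Z_L + Z_0) = (30 + j25)/(230 + j25)
|Γ| = 39.1/231

|Γ| ≈ 0.169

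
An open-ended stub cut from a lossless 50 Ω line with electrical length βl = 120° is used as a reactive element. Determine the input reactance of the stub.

X_in ≈ 28.9 Ω (inductive)

tan(βl) = -1.73
For an open-ended stub, Z_in = −jZ_0·cot(βl) = −jZ_0/tan(βl)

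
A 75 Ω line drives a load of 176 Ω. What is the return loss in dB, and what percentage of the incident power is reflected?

Γ = (176 − 75)/(176 + 75) = 0.402
RL = −20·log₁₀(0.402) = 7.91 dB
P_refl/P_inc = |Γ|² = 0.162

RL ≈ 7.91 dB; 16.2% of incident power reflected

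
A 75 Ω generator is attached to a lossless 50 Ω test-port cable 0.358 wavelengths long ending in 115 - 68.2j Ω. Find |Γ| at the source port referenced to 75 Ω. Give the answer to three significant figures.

βl = 2π × 0.358 = 129°
tan(βl) = -1.24
Z_in = Z_0·(Z_L + jZ_0·tanβl)/(Z_0 + jZ_L·tanβl) = 33.9 + j48.5 Ω
Γ_s = (Z_in − Z_s)/(Z_in + Z_s) = (-41.1 + j48.5)/(109 + j48.5), |Γ_s| = 0.534

|Γ| ≈ 0.534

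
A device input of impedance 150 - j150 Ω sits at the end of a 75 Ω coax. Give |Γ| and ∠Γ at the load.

Γ ≈ 0.62 ∠ -29.7°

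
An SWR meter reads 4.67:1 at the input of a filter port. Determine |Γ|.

|Γ| ≈ 0.647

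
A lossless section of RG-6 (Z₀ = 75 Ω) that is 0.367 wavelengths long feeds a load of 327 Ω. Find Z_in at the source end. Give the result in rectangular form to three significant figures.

βl = 2π × 0.367 = 132°
tan(βl) = tan(132°) = -1.11
Z_in = Z_0·(Z_L + jZ_0·tanβl)/(Z_0 + jZ_L·tanβl)
     = 75·(327 − j82.9)/(75 − j362)

Z_in ≈ 30 + j61.6 Ω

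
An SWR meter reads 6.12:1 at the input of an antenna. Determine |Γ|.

|Γ| ≈ 0.719

|Γ| = (S − 1)/(S + 1) = (6.12 − 1)/(6.12 + 1) = 5.12/7.12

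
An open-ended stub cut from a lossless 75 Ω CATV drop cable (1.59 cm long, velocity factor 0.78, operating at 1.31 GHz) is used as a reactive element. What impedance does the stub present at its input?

Z_in ≈ −j120 Ω

λ = v/f = 0.78·c / 1.31 GHz = 0.179 m
βl = 2π·l/λ = 2π × 0.089 = 32°
tan(βl) = 0.626
For an open-ended stub, Z_in = −jZ_0·cot(βl) = −jZ_0/tan(βl)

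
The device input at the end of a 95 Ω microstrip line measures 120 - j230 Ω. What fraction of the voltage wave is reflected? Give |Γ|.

Γ = (Z_L − Z_0)/(Z_L + Z_0) = (25 − j230)/(215 − j230)
|Γ| = 231/315

|Γ| ≈ 0.735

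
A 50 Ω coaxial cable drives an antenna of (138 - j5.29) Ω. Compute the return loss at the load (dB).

Γ = (88 − j5.29)/(188 − j5.29), |Γ| = 0.469
RL = −20·log₁₀|Γ| = −20·log₁₀(0.469)

RL ≈ 6.58 dB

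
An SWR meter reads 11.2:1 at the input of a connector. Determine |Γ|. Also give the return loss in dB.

|Γ| ≈ 0.836; return loss ≈ 1.56 dB

|Γ| = (S − 1)/(S + 1) = (11.2 − 1)/(11.2 + 1) = 10.2/12.2
RL = −20·log₁₀|Γ| = −20·log₁₀(0.836)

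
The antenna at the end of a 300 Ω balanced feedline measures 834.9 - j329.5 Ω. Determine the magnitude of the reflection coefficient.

|Γ| ≈ 0.532

Γ = (Z_L − Z_0)/(Z_L + Z_0) = (534.9 − j329.5)/(1135 − j329.5)
|Γ| = 628/1180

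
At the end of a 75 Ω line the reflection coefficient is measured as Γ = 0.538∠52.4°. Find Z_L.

Z_L = Z_0·(1 + Γ)/(1 − Γ) = 75·(1.33 + j0.426)/(0.672 − j0.426)

Z_L ≈ 84.2 + j101 Ω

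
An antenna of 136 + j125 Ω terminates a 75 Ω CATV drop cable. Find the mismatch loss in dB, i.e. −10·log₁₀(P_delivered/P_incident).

mismatch loss ≈ 1.69 dB

Γ = (61 + j125)/(211 + j125), |Γ| = 0.567
|Γ|² = 0.322, so P_del/P_inc = 1 − |Γ|² = 0.678
ML = −10·log₁₀(1 − |Γ|²)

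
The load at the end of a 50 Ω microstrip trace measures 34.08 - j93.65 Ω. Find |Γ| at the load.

|Γ| ≈ 0.755

Γ = (Z_L − Z_0)/(Z_L + Z_0) = (-15.92 − j93.65)/(84.08 − j93.65)
|Γ| = 95/126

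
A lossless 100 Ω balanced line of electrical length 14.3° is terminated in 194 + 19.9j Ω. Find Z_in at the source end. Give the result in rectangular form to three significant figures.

Z_in ≈ 180 − j46.1 Ω

tan(βl) = tan(14.3°) = 0.255
Z_in = Z_0·(Z_L + jZ_0·tanβl)/(Z_0 + jZ_L·tanβl)
     = 100·(194 + j45.4)/(94.9 + j49.4)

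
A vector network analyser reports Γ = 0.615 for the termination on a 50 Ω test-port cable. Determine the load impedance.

Z_L ≈ 210 Ω

Z_L = Z_0·(1 + Γ)/(1 − Γ) = 50·(1.61)/(0.385)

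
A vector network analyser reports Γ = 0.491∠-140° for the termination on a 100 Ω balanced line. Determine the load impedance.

Z_L ≈ 38.1 − j31.7 Ω

Z_L = Z_0·(1 + Γ)/(1 − Γ) = 100·(0.624 − j0.316)/(1.38 + j0.316)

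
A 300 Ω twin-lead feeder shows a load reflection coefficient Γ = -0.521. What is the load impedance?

Z_L ≈ 94.5 Ω

Z_L = Z_0·(1 + Γ)/(1 − Γ) = 300·(0.479)/(1.52)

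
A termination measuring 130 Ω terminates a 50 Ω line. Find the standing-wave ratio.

For a purely resistive load, VSWR = R_L/Z_0 or Z_0/R_L (whichever > 1) = 130/50

VSWR ≈ 2.6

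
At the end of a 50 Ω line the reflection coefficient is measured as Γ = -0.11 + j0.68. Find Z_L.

Z_L ≈ 15.5 + j40.1 Ω

Z_L = Z_0·(1 + Γ)/(1 − Γ) = 50·(0.89 + j0.68)/(1.11 − j0.68)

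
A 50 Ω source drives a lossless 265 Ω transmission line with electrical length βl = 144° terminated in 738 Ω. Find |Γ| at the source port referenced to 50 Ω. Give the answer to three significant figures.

|Γ| ≈ 0.825

tan(βl) = -0.727
Z_in = Z_0·(Z_L + jZ_0·tanβl)/(Z_0 + jZ_L·tanβl) = 221 + j255 Ω
Γ_s = (Z_in − Z_s)/(Z_in + Z_s) = (171 + j255)/(271 + j255), |Γ_s| = 0.825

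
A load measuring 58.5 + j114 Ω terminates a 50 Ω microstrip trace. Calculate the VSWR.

Γ = (Z_L − Z_0)/(Z_L + Z_0) = (8.5 + j114)/(108.5 + j114)
|Γ| = 114/157 = 0.726
VSWR = (1 + |Γ|)/(1 − |Γ|) = 1.73/0.274

VSWR ≈ 6.31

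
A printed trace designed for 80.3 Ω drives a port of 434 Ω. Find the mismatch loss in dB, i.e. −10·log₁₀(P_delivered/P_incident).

mismatch loss ≈ 2.78 dB

Γ = (434 − 80.3)/(434 + 80.3) = 0.688
|Γ|² = 0.473, so P_del/P_inc = 1 − |Γ|² = 0.527
ML = −10·log₁₀(1 − |Γ|²)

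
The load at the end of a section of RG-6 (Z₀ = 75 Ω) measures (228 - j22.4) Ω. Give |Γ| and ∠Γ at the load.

Γ ≈ 0.509 ∠ -4.1°

Γ = (Z_L − Z_0)/(Z_L + Z_0) = (153 − j22.4)/(303 − j22.4)
|Γ| = 155/304 = 0.509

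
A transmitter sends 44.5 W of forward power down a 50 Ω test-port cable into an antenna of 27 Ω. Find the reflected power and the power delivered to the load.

Γ = (27 − 50)/(27 + 50) = -0.299
|Γ|² = 0.0892
P_refl = |Γ|²·P_inc = 3.97 W, P_del = (1 − |Γ|²)·P_inc = 40.5 W

P_reflected ≈ 3.97 W; P_delivered ≈ 40.5 W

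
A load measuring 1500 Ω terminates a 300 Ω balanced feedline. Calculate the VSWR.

Γ = (1500 − 300)/(1500 + 300) = 0.667
VSWR = (1 + 0.667)/(1 − 0.667)

VSWR ≈ 5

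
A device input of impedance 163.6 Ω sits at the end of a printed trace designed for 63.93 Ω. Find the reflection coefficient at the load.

Γ = (Z_L − Z_0)/(Z_L + Z_0) = (163.6 − 63.93)/(163.6 + 63.93) = 99.67/227.5

Γ = 0.438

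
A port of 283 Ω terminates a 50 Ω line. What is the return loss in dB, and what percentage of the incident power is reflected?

RL ≈ 3.1 dB; 49% of incident power reflected

Γ = (283 − 50)/(283 + 50) = 0.7
RL = −20·log₁₀(0.7) = 3.1 dB
P_refl/P_inc = |Γ|² = 0.49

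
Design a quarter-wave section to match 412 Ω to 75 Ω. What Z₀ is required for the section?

Z_qwt = √(Z_0·R_L) = √(75 × 412) = √30900

Z_qwt ≈ 176 Ω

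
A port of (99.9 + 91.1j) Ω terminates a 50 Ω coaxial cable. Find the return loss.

RL ≈ 4.55 dB

Γ = (49.9 + j91.1)/(149.9 + j91.1), |Γ| = 0.592
RL = −20·log₁₀|Γ| = −20·log₁₀(0.592)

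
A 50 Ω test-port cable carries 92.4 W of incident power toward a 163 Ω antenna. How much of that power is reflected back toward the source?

P_reflected ≈ 26 W

Γ = (163 − 50)/(163 + 50) = 0.531
|Γ|² = 0.281
P_refl = |Γ|²·P_inc = 26 W, P_del = (1 − |Γ|²)·P_inc = 66.4 W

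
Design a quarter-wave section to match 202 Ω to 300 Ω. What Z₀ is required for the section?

Z_qwt ≈ 246 Ω

Z_qwt = √(Z_0·R_L) = √(300 × 202) = √60600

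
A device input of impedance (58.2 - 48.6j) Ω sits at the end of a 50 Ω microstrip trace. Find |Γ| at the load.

|Γ| ≈ 0.416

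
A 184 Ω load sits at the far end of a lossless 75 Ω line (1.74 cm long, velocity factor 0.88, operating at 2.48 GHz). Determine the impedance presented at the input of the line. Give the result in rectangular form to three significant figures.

Z_in ≈ 39.4 − j35.6 Ω

λ = v/f = 0.88·c / 2.48 GHz = 0.106 m
βl = 2π·l/λ = 2π × 0.163 = 58.8°
tan(βl) = tan(58.8°) = 1.65
Z_in = Z_0·(Z_L + jZ_0·tanβl)/(Z_0 + jZ_L·tanβl)
     = 75·(184 + j124)/(75 + j304)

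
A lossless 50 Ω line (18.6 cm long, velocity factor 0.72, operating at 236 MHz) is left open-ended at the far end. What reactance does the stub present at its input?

λ = v/f = 0.72·c / 236 MHz = 0.915 m
βl = 2π·l/λ = 2π × 0.203 = 73.2°
tan(βl) = 3.3
For an open-ended stub, Z_in = −jZ_0·cot(βl) = −jZ_0/tan(βl)

X_in ≈ -15.1 Ω (capacitive)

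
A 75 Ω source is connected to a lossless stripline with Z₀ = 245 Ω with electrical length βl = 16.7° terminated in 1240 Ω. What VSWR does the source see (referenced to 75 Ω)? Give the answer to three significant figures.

VSWR ≈ 15.3

tan(βl) = 0.3
Z_in = Z_0·(Z_L + jZ_0·tanβl)/(Z_0 + jZ_L·tanβl) = 409 − j547 Ω
Γ_s = (Z_in − Z_s)/(Z_in + Z_s) = (334 − j547)/(484 − j547), |Γ_s| = 0.878
VSWR = (1 + |Γ_s|)/(1 − |Γ_s|)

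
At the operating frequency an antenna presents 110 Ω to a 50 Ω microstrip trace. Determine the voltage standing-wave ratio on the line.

VSWR ≈ 2.2

For a purely resistive load, VSWR = R_L/Z_0 or Z_0/R_L (whichever > 1) = 110/50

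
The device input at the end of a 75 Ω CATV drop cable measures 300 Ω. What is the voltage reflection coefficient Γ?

Γ = 0.6

Γ = (Z_L − Z_0)/(Z_L + Z_0) = (300 − 75)/(300 + 75) = 225/375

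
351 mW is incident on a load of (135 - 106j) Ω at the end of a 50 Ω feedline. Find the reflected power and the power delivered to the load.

P_reflected ≈ 143 mW; P_delivered ≈ 208 mW

|Γ| = |(85 − j106)/(185 − j106)| = 0.637
|Γ|² = 0.406
P_refl = |Γ|²·P_inc = 143 mW, P_del = (1 − |Γ|²)·P_inc = 208 mW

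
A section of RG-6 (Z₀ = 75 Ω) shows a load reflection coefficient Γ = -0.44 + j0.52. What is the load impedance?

Z_L ≈ 17.2 + j33.3 Ω

Z_L = Z_0·(1 + Γ)/(1 − Γ) = 75·(0.56 + j0.52)/(1.44 − j0.52)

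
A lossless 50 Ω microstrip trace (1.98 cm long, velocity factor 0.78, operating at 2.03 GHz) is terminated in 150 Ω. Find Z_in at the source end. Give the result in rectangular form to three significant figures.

λ = v/f = 0.78·c / 2.03 GHz = 0.115 m
βl = 2π·l/λ = 2π × 0.172 = 61.8°
tan(βl) = tan(61.8°) = 1.87
Z_in = Z_0·(Z_L + jZ_0·tanβl)/(Z_0 + jZ_L·tanβl)
     = 50·(150 + j93.4)/(50 + j280)

Z_in ≈ 20.8 − j23.1 Ω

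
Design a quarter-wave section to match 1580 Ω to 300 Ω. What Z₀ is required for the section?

Z_qwt ≈ 688 Ω

Z_qwt = √(Z_0·R_L) = √(300 × 1580) = √474000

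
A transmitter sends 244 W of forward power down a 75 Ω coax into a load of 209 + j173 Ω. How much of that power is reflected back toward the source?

|Γ| = |(134 + j173)/(284 + j173)| = 0.658
|Γ|² = 0.433
P_refl = |Γ|²·P_inc = 106 W, P_del = (1 − |Γ|²)·P_inc = 138 W

P_reflected ≈ 106 W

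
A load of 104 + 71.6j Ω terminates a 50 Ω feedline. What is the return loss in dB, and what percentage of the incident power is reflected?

RL ≈ 5.55 dB; 27.9% of incident power reflected

Γ = (54 + j71.6)/(154 + j71.6), |Γ| = 0.528
RL = −20·log₁₀(0.528) = 5.55 dB
P_refl/P_inc = |Γ|² = 0.279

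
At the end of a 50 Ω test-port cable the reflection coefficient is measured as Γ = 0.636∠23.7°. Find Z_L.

Z_L = Z_0·(1 + Γ)/(1 − Γ) = 50·(1.58 + j0.256)/(0.418 − j0.256)

Z_L ≈ 124 + j107 Ω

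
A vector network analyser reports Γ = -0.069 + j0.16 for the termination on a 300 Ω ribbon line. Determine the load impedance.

Z_L = Z_0·(1 + Γ)/(1 − Γ) = 300·(0.931 + j0.16)/(1.07 − j0.16)

Z_L ≈ 249 + j82.2 Ω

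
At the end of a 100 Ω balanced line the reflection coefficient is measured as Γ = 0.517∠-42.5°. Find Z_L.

Z_L ≈ 145 − j138 Ω

Z_L = Z_0·(1 + Γ)/(1 − Γ) = 100·(1.38 − j0.349)/(0.619 + j0.349)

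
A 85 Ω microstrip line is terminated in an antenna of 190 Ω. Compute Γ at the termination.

Γ = 0.382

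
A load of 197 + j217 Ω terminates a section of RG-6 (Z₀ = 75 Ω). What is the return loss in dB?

RL ≈ 2.91 dB

Γ = (122 + j217)/(272 + j217), |Γ| = 0.715
RL = −20·log₁₀|Γ| = −20·log₁₀(0.715)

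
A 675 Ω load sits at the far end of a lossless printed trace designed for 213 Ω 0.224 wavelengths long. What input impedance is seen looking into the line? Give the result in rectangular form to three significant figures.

Z_in ≈ 68.9 − j31.5 Ω

βl = 2π × 0.224 = 80.6°
tan(βl) = tan(80.6°) = 6.07
Z_in = Z_0·(Z_L + jZ_0·tanβl)/(Z_0 + jZ_L·tanβl)
     = 213·(675 + j1290)/(213 + j4100)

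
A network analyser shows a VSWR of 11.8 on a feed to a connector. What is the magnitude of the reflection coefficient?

|Γ| = (S − 1)/(S + 1) = (11.8 − 1)/(11.8 + 1) = 10.8/12.8

|Γ| ≈ 0.844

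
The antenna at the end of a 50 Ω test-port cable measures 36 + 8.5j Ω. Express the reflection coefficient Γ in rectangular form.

Γ = (Z_L − Z_0)/(Z_L + Z_0) = (-14 + j8.5)/(86 + j8.5)

Γ ≈ -0.152 + j0.114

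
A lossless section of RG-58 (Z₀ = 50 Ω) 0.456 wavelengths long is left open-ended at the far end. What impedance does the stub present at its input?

βl = 2π × 0.456 = 164°
tan(βl) = -0.284
For an open-ended stub, Z_in = −jZ_0·cot(βl) = −jZ_0/tan(βl)

Z_in ≈ +j176 Ω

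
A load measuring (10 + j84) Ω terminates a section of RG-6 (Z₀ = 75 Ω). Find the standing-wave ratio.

VSWR ≈ 17

Γ = (Z_L − Z_0)/(Z_L + Z_0) = (-65 + j84)/(85 + j84)
|Γ| = 106/120 = 0.889
VSWR = (1 + |Γ|)/(1 − |Γ|) = 1.89/0.111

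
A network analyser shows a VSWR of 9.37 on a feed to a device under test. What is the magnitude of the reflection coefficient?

|Γ| = (S − 1)/(S + 1) = (9.37 − 1)/(9.37 + 1) = 8.37/10.4

|Γ| ≈ 0.807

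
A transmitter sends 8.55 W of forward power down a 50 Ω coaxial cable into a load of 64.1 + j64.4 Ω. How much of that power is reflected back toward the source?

|Γ| = |(14.1 + j64.4)/(114.1 + j64.4)| = 0.503
|Γ|² = 0.253
P_refl = |Γ|²·P_inc = 2.16 W, P_del = (1 − |Γ|²)·P_inc = 6.39 W

P_reflected ≈ 2.16 W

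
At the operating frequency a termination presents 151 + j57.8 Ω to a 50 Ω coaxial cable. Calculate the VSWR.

VSWR ≈ 3.51

Γ = (Z_L − Z_0)/(Z_L + Z_0) = (101 + j57.8)/(201 + j57.8)
|Γ| = 116/209 = 0.556
VSWR = (1 + |Γ|)/(1 − |Γ|) = 1.56/0.444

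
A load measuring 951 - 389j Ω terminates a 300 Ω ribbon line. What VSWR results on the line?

VSWR ≈ 3.75

Γ = (Z_L − Z_0)/(Z_L + Z_0) = (651 − j389)/(1251 − j389)
|Γ| = 758/1310 = 0.579
VSWR = (1 + |Γ|)/(1 − |Γ|) = 1.58/0.421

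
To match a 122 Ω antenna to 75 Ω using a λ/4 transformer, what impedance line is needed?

Z_qwt ≈ 95.7 Ω

Z_qwt = √(Z_0·R_L) = √(75 × 122) = √9150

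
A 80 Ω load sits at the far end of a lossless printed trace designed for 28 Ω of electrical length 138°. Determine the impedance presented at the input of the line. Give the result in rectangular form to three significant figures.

Z_in ≈ 19 + j23.7 Ω

tan(βl) = tan(138°) = -0.9
Z_in = Z_0·(Z_L + jZ_0·tanβl)/(Z_0 + jZ_L·tanβl)
     = 28·(80 − j25.2)/(28 − j72)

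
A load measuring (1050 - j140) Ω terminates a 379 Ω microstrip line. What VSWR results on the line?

VSWR ≈ 2.83

Γ = (Z_L − Z_0)/(Z_L + Z_0) = (671 − j140)/(1429 − j140)
|Γ| = 685/1440 = 0.477
VSWR = (1 + |Γ|)/(1 − |Γ|) = 1.48/0.523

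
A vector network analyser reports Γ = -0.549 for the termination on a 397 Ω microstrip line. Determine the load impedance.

Z_L = Z_0·(1 + Γ)/(1 − Γ) = 397·(0.451)/(1.55)

Z_L ≈ 116 Ω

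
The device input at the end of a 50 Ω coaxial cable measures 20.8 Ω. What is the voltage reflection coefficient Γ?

Γ = -0.412

Γ = (Z_L − Z_0)/(Z_L + Z_0) = (20.8 − 50)/(20.8 + 50) = -29.2/70.8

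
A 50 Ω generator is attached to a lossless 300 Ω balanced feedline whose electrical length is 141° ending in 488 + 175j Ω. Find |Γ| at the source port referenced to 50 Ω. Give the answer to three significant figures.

tan(βl) = -0.81
Z_in = Z_0·(Z_L + jZ_0·tanβl)/(Z_0 + jZ_L·tanβl) = 207 + j139 Ω
Γ_s = (Z_in − Z_s)/(Z_in + Z_s) = (157 + j139)/(257 + j139), |Γ_s| = 0.718

|Γ| ≈ 0.718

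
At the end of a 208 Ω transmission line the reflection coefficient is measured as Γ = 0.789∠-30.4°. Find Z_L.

Z_L ≈ 300 − j635 Ω

Z_L = Z_0·(1 + Γ)/(1 − Γ) = 208·(1.68 − j0.399)/(0.319 + j0.399)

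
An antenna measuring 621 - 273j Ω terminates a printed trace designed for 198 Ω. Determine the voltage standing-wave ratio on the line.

Γ = (Z_L − Z_0)/(Z_L + Z_0) = (423 − j273)/(819 − j273)
|Γ| = 503/863 = 0.583
VSWR = (1 + |Γ|)/(1 − |Γ|) = 1.58/0.417

VSWR ≈ 3.8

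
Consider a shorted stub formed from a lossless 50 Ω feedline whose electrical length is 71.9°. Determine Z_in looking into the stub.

tan(βl) = 3.06
For a shorted stub, Z_in = jZ_0·tan(βl)

Z_in ≈ +j153 Ω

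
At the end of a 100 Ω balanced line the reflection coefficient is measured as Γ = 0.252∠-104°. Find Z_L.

Z_L = Z_0·(1 + Γ)/(1 − Γ) = 100·(0.939 − j0.245)/(1.06 + j0.245)

Z_L ≈ 79 − j41.3 Ω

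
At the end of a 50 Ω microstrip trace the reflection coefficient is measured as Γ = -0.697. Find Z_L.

Z_L = Z_0·(1 + Γ)/(1 − Γ) = 50·(0.303)/(1.7)

Z_L ≈ 8.93 Ω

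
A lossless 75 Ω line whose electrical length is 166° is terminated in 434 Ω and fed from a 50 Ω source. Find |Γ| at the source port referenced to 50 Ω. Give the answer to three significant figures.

tan(βl) = -0.249
Z_in = Z_0·(Z_L + jZ_0·tanβl)/(Z_0 + jZ_L·tanβl) = 150 + j197 Ω
Γ_s = (Z_in − Z_s)/(Z_in + Z_s) = (99.6 + j197)/(200 + j197), |Γ_s| = 0.787

|Γ| ≈ 0.787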